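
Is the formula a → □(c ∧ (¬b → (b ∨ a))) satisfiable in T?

1. a → □(c ∧ (¬b → (b ∨ a))), 0
2. □(c ∧ (¬b → (b ∨ a))), 0
3. c ∧ (¬b → (b ∨ a)), 0
4. c, 0
5. ¬b → (b ∨ a), 0
6. b ∨ a, 0
7. a, 0
Accessibility: 0R0

Satisfiable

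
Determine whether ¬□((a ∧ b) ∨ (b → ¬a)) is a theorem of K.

Invalid (countermodel exists)

Tableau for the negation □((a ∧ b) ∨ (b → ¬a)):
1. □((a ∧ b) ∨ (b → ¬a)), u
The negation has an open branch (countermodel exists).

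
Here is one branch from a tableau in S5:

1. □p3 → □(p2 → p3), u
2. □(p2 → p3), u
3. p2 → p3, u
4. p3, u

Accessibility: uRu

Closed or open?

No, open

No world carries both an atom and its negation.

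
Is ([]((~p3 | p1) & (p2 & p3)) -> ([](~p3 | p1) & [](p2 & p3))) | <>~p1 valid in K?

Valid in K

Tableau for the negation ~(([]((~p3 | p1) & (p2 & p3)) -> ([](~p3 | p1) & [](p2 & p3))) | <>~p1):
1. ~(([]((~p3 | p1) & (p2 & p3)) -> ([](~p3 | p1) & [](p2 & p3))) | <>~p1), w0
2. ~([]((~p3 | p1) & (p2 & p3)) -> ([](~p3 | p1) & [](p2 & p3))), w0
3. ~<>~p1, w0
4. []((~p3 | p1) & (p2 & p3)), w0
5. ~([](~p3 | p1) & [](p2 & p3)), w0
6. ~[](p2 & p3), w0
7. ~(p2 & p3), w1
8. p1, w1
9. (~p3 | p1) & (p2 & p3), w1
10. ~p3 | p1, w1
11. p2 & p3, w1
12. p2, w1
13. p3, w1
14. ~p3, w1
Accessibility: w0Rw1
Branch closes: p3 and ~p3 both at w1.
Every branch of the negation's tableau closes; the branch above is one of them.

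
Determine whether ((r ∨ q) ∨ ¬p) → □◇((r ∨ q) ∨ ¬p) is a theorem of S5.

Yes, valid

Tableau for the negation ¬(((r ∨ q) ∨ ¬p) → □◇((r ∨ q) ∨ ¬p)):
1. ¬(((r ∨ q) ∨ ¬p) → □◇((r ∨ q) ∨ ¬p)), 0
2. (r ∨ q) ∨ ¬p, 0
3. ¬□◇((r ∨ q) ∨ ¬p), 0
4. r ∨ q, 0
5. q, 0
6. ¬◇((r ∨ q) ∨ ¬p), 1
7. ¬((r ∨ q) ∨ ¬p), 0
8. ¬(r ∨ q), 0
9. p, 0
10. ¬r, 0
11. ¬q, 0
Accessibility: 0R0, 0R1, 1R0, 1R1
Branch closes: q and ¬q both at 0.
Every branch of the negation's tableau closes; the branch above is one of them.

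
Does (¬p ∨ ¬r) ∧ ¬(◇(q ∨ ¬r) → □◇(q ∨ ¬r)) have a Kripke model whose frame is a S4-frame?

1. (¬p ∨ ¬r) ∧ ¬(◇(q ∨ ¬r) → □◇(q ∨ ¬r)), w0
2. ¬p ∨ ¬r, w0
3. ¬(◇(q ∨ ¬r) → □◇(q ∨ ¬r)), w0
4. ◇(q ∨ ¬r), w0
5. ¬□◇(q ∨ ¬r), w0
6. ¬r, w0
7. q ∨ ¬r, w1
8. ¬r, w1
9. ¬◇(q ∨ ¬r), w2
10. ¬(q ∨ ¬r), w2
11. ¬q, w2
12. r, w2
Accessibility: w0Rw0, w0Rw1, w0Rw2, w1Rw1, w2Rw2

Satisfiable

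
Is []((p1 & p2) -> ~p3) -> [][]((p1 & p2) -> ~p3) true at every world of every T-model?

Not valid

Tableau for the negation ~([]((p1 & p2) -> ~p3) -> [][]((p1 & p2) -> ~p3)):
1. ~([]((p1 & p2) -> ~p3) -> [][]((p1 & p2) -> ~p3)), u
2. []((p1 & p2) -> ~p3), u
3. ~[][]((p1 & p2) -> ~p3), u
4. (p1 & p2) -> ~p3, u
5. ~p3, u
6. ~[]((p1 & p2) -> ~p3), v
7. (p1 & p2) -> ~p3, v
8. ~p3, v
9. ~((p1 & p2) -> ~p3), w
10. p1 & p2, w
11. p3, w
12. p1, w
13. p2, w
Accessibility: uRu, uRv, vRv, vRw, wRw
The negation has an open branch (countermodel exists).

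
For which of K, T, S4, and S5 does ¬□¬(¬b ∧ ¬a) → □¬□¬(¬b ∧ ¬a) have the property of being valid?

S5

S4-tableau for the negation ¬(¬□¬(¬b ∧ ¬a) → □¬□¬(¬b ∧ ¬a)):
1. ¬(¬□¬(¬b ∧ ¬a) → □¬□¬(¬b ∧ ¬a)), 0
2. ¬□¬(¬b ∧ ¬a), 0
3. ¬□¬□¬(¬b ∧ ¬a), 0
4. ¬b ∧ ¬a, 1
5. ¬b, 1
6. ¬a, 1
7. □¬(¬b ∧ ¬a), 2
8. ¬(¬b ∧ ¬a), 2
9. a, 2
Accessibility: 0R0, 0R1, 0R2, 1R1, 2R2
Complete open branch: countermodel on an S4-frame, so not valid in S4, nor in K, T (the same frame is also a K-frame and a T-frame).
S5-tableau for the negation ¬(¬□¬(¬b ∧ ¬a) → □¬□¬(¬b ∧ ¬a)):
1. ¬(¬□¬(¬b ∧ ¬a) → □¬□¬(¬b ∧ ¬a)), 0
2. ¬□¬(¬b ∧ ¬a), 0
3. ¬□¬□¬(¬b ∧ ¬a), 0
4. ¬b ∧ ¬a, 1
5. ¬b, 1
6. ¬a, 1
7. □¬(¬b ∧ ¬a), 2
8. ¬(¬b ∧ ¬a), 0
9. ¬(¬b ∧ ¬a), 1
10. ¬(¬b ∧ ¬a), 2
11. a, 0
12. a, 1
Accessibility: 0R0, 0R1, 0R2, 1R0, 1R1, 1R2, 2R0, 2R1, 2R2
Branch closes: a and ¬a both at 1.
Every branch closes (one shown): valid in S5.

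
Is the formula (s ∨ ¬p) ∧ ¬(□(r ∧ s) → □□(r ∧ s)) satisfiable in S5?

1. (s ∨ ¬p) ∧ ¬(□(r ∧ s) → □□(r ∧ s)), u
2. s ∨ ¬p, u
3. ¬(□(r ∧ s) → □□(r ∧ s)), u
4. □(r ∧ s), u
5. ¬□□(r ∧ s), u
6. r ∧ s, u
7. r, u
8. s, u
9. ¬p, u
10. ¬□(r ∧ s), v
11. r ∧ s, v
12. r, v
13. s, v
14. ¬(r ∧ s), w
15. r ∧ s, w
16. r, w
17. s, w
18. ¬s, w
Accessibility: uRu, uRv, uRw, vRu, vRv, vRw, wRu, wRv, wRw
Branch closes: s and ¬s both at w.
All branches of the tableau close; one closing branch shown above.

No, unsatisfiable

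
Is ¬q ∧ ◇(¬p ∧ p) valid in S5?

Tableau for the negation ¬(¬q ∧ ◇(¬p ∧ p)):
1. ¬(¬q ∧ ◇(¬p ∧ p)), u
2. ¬◇(¬p ∧ p), u
3. ¬(¬p ∧ p), u
4. ¬p, u
Accessibility: uRu
The negation has an open branch (countermodel exists).

Invalid (countermodel exists)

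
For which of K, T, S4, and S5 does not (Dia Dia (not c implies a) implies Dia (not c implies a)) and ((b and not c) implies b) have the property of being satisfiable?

K, T

S4-tableau for the formula:
1. not (Dia Dia (not c implies a) implies Dia (not c implies a)) and ((b and not c) implies b), u
2. not (Dia Dia (not c implies a) implies Dia (not c implies a)), u   [and-rule on 1]
3. (b and not c) implies b, u   [and-rule on 1]
4. Dia Dia (not c implies a), u   [neg-implies-rule on 2]
5. not Dia (not c implies a), u   [neg-implies-rule on 2]
6. not (not c implies a), u   [neg-Dia-rule on 5 via uRu]
7. not c, u   [neg-implies-rule on 6]
8. not a, u   [neg-implies-rule on 6]
9. not (b and not c), u   [implies-rule on 3 (branches; this branch)]
10. not b, u   [neg-and-rule on 9 (branches; this branch)]
11. Dia (not c implies a), v   [Dia-rule on 4: fresh world v, uRv]
12. not (not c implies a), v   [neg-Dia-rule on 5 via uRv]
13. not c, v   [neg-implies-rule on 12]
14. not a, v   [neg-implies-rule on 12]
15. not c implies a, w   [Dia-rule on 11: fresh world w, vRw]
16. not (not c implies a), w   [neg-Dia-rule on 5 via uRw]
17. not c, w   [neg-implies-rule on 16]
18. not a, w   [neg-implies-rule on 16]
19. a, w   [implies-rule on 15 (branches; this branch)]
Accessibility: uRu, uRv, uRw, vRv, vRw, wRw
Branch closes: a and not a both at w.
Every branch closes (one shown): unsatisfiable in S4, hence also in S5 (every S5-frame is an S4-frame).
T-tableau for the formula:
1. not (Dia Dia (not c implies a) implies Dia (not c implies a)) and ((b and not c) implies b), u
2. not (Dia Dia (not c implies a) implies Dia (not c implies a)), u   [and-rule on 1]
3. (b and not c) implies b, u   [and-rule on 1]
4. Dia Dia (not c implies a), u   [neg-implies-rule on 2]
5. not Dia (not c implies a), u   [neg-implies-rule on 2]
6. not (not c implies a), u   [neg-Dia-rule on 5 via uRu]
7. not c, u   [neg-implies-rule on 6]
8. not a, u   [neg-implies-rule on 6]
9. b, u   [implies-rule on 3 (branches; this branch)]
10. Dia (not c implies a), v   [Dia-rule on 4: fresh world v, uRv]
11. not (not c implies a), v   [neg-Dia-rule on 5 via uRv]
12. not c, v   [neg-implies-rule on 11]
13. not a, v   [neg-implies-rule on 11]
14. not c implies a, w   [Dia-rule on 10: fresh world w, vRw]
15. a, w   [implies-rule on 14 (branches; this branch)]
Accessibility: uRu, uRv, vRv, vRw, wRw
Complete open branch: satisfiable in T, hence also in K (this T-model is also a K-model).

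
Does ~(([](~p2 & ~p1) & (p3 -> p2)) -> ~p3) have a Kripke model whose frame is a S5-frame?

Unsatisfiable

1. ~(([](~p2 & ~p1) & (p3 -> p2)) -> ~p3), 0
2. [](~p2 & ~p1) & (p3 -> p2), 0
3. p3, 0
4. [](~p2 & ~p1), 0
5. p3 -> p2, 0
6. ~p2 & ~p1, 0
7. ~p2, 0
8. ~p1, 0
9. p2, 0
Accessibility: 0R0
Branch closes: p2 and ~p2 both at 0.
Every branch closes; the branch above is one of them.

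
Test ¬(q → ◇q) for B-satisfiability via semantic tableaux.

Unsatisfiable (every branch closes)

1. ¬(q → ◇q), w0
2. q, w0
3. ¬◇q, w0
4. ¬q, w0
Accessibility: w0Rw0
Branch closes: q and ¬q both at w0.
(One branch shown.) All branches close.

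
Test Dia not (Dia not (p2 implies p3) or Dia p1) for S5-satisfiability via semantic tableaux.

1. Dia not (Dia not (p2 implies p3) or Dia p1), w0
2. not (Dia not (p2 implies p3) or Dia p1), w1
3. not Dia not (p2 implies p3), w1
4. not Dia p1, w1
5. p2 implies p3, w0
6. p2 implies p3, w1
7. not p1, w0
8. not p1, w1
9. p3, w0
10. p3, w1
Accessibility: w0Rw0, w0Rw1, w1Rw0, w1Rw1

Satisfiable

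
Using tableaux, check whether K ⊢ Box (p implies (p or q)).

Valid

Tableau for the negation not Box (p implies (p or q)):
1. not Box (p implies (p or q)), u
2. not (p implies (p or q)), v
3. p, v
4. not (p or q), v
5. not p, v
6. not q, v
Accessibility: uRv
Branch closes: p and not p both at v.
All branches of the negation close; one closing branch shown above.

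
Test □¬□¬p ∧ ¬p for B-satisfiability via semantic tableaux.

1. □¬□¬p ∧ ¬p, 0
2. □¬□¬p, 0
3. ¬p, 0
4. ¬□¬p, 0
5. p, 1
6. ¬□¬p, 1
7. p, 2
Accessibility: 0R0, 0R1, 1R0, 1R1, 1R2, 2R1, 2R2

Satisfiable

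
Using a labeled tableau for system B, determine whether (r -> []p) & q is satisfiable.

Yes, satisfiable

1. (r -> []p) & q, w0
2. r -> []p, w0
3. q, w0
4. []p, w0
5. p, w0
Accessibility: w0Rw0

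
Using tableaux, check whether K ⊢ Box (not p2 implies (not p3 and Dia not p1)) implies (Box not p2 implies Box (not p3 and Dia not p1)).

Tableau for the negation not (Box (not p2 implies (not p3 and Dia not p1)) implies (Box not p2 implies Box (not p3 and Dia not p1))):
1. not (Box (not p2 implies (not p3 and Dia not p1)) implies (Box not p2 implies Box (not p3 and Dia not p1))), u
2. Box (not p2 implies (not p3 and Dia not p1)), u   [neg-implies-rule on 1]
3. not (Box not p2 implies Box (not p3 and Dia not p1)), u   [neg-implies-rule on 1]
4. Box not p2, u   [neg-implies-rule on 3]
5. not Box (not p3 and Dia not p1), u   [neg-implies-rule on 3]
6. not (not p3 and Dia not p1), v   [neg-Box-rule on 5: fresh world v, uRv]
7. not p2 implies (not p3 and Dia not p1), v   [Box-rule on 2 via uRv]
8. not p2, v   [Box-rule on 4 via uRv]
9. not Dia not p1, v   [neg-and-rule on 6 (branches; this branch)]
10. not p3 and Dia not p1, v   [implies-rule on 7 (branches; this branch)]
11. not p3, v   [and-rule on 10]
12. Dia not p1, v   [and-rule on 10]
13. not p1, w   [Dia-rule on 12: fresh world w, vRw]
14. p1, w   [neg-Dia-rule on 9 via vRw]
Accessibility: uRv, vRw
Branch closes: p1 and not p1 both at w.
Every branch of the negation's tableau closes; the branch above is one of them.

Valid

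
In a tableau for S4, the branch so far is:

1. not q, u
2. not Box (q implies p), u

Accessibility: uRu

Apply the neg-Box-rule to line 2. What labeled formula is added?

a fresh world v with uRv, and not (q implies p) at v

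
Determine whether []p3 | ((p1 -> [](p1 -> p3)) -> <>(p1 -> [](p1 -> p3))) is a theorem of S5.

Yes, valid

Tableau for the negation ~([]p3 | ((p1 -> [](p1 -> p3)) -> <>(p1 -> [](p1 -> p3)))):
1. ~([]p3 | ((p1 -> [](p1 -> p3)) -> <>(p1 -> [](p1 -> p3)))), 0
2. ~[]p3, 0   [~|-rule on 1]
3. ~((p1 -> [](p1 -> p3)) -> <>(p1 -> [](p1 -> p3))), 0   [~|-rule on 1]
4. p1 -> [](p1 -> p3), 0   [~->-rule on 3]
5. ~<>(p1 -> [](p1 -> p3)), 0   [~->-rule on 3]
6. ~(p1 -> [](p1 -> p3)), 0   [~<>-rule on 5 via 0R0]
7. p1, 0   [~->-rule on 6]
8. ~[](p1 -> p3), 0   [~->-rule on 6]
9. [](p1 -> p3), 0   [->-rule on 4 (branches; this branch)]
10. p1 -> p3, 0   [[]-rule on 9 via 0R0]
11. p3, 0   [->-rule on 10 (branches; this branch)]
12. ~p3, 1   [~[]-rule on 2: fresh world 1, 0R1]
13. ~(p1 -> [](p1 -> p3)), 1   [~<>-rule on 5 via 0R1]
14. p1, 1   [~->-rule on 13]
15. ~[](p1 -> p3), 1   [~->-rule on 13]
16. p1 -> p3, 1   [[]-rule on 9 via 0R1]
17. p3, 1   [->-rule on 16 (branches; this branch)]
Accessibility: 0R0, 0R1, 1R0, 1R1
Branch closes: p3 and ~p3 both at 1.
Every branch of the negation's tableau closes; the branch above is one of them.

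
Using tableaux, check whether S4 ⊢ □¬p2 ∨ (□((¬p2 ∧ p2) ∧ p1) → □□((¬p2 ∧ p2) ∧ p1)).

Tableau for the negation ¬(□¬p2 ∨ (□((¬p2 ∧ p2) ∧ p1) → □□((¬p2 ∧ p2) ∧ p1))):
1. ¬(□¬p2 ∨ (□((¬p2 ∧ p2) ∧ p1) → □□((¬p2 ∧ p2) ∧ p1))), w0
2. ¬□¬p2, w0
3. ¬(□((¬p2 ∧ p2) ∧ p1) → □□((¬p2 ∧ p2) ∧ p1)), w0
4. □((¬p2 ∧ p2) ∧ p1), w0
5. ¬□□((¬p2 ∧ p2) ∧ p1), w0
6. (¬p2 ∧ p2) ∧ p1, w0
7. ¬p2 ∧ p2, w0
8. p1, w0
9. ¬p2, w0
10. p2, w0
Accessibility: w0Rw0
Branch closes: p2 and ¬p2 both at w0.
All branches of the negation close; one closing branch shown above.

Valid in S4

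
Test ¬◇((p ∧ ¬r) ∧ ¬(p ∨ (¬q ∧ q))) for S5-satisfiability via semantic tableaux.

Yes, satisfiable

1. ¬◇((p ∧ ¬r) ∧ ¬(p ∨ (¬q ∧ q))), w0
2. ¬((p ∧ ¬r) ∧ ¬(p ∨ (¬q ∧ q))), w0   [¬◇-rule on 1 via w0Rw0]
3. p ∨ (¬q ∧ q), w0   [¬∧-rule on 2 (branches; this branch)]
4. p, w0   [∨-rule on 3 (branches; this branch)]
Accessibility: w0Rw0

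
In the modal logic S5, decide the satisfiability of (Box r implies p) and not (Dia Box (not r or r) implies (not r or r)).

Unsatisfiable

1. (Box r implies p) and not (Dia Box (not r or r) implies (not r or r)), 0
2. Box r implies p, 0   [and-rule on 1]
3. not (Dia Box (not r or r) implies (not r or r)), 0   [and-rule on 1]
4. Dia Box (not r or r), 0   [neg-implies-rule on 3]
5. not (not r or r), 0   [neg-implies-rule on 3]
6. r, 0   [neg-or-rule on 5]
7. not r, 0   [neg-or-rule on 5]
Accessibility: 0R0
Branch closes: r and not r both at 0.
All branches of the tableau close; one closing branch shown above.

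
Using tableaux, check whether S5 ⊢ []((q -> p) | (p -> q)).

Valid

Tableau for the negation ~[]((q -> p) | (p -> q)):
1. ~[]((q -> p) | (p -> q)), 0
2. ~((q -> p) | (p -> q)), 1
3. ~(q -> p), 1
4. ~(p -> q), 1
5. q, 1
6. ~p, 1
7. p, 1
8. ~q, 1
Accessibility: 0R0, 0R1, 1R0, 1R1
Branch closes: p and ~p both at 1.
Every branch of the negation's tableau closes; the branch above is one of them.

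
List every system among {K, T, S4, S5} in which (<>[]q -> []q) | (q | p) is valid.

S5

S4-tableau for the negation ~((<>[]q -> []q) | (q | p)):
1. ~((<>[]q -> []q) | (q | p)), u
2. ~(<>[]q -> []q), u
3. ~(q | p), u
4. <>[]q, u
5. ~[]q, u
6. ~q, u
7. ~p, u
8. []q, v
9. q, v
10. ~q, w
Accessibility: uRu, uRv, uRw, vRv, wRw
Complete open branch: countermodel on an S4-frame, so not valid in S4, nor in K, T (the same frame is also a K-frame and a T-frame).
S5-tableau for the negation ~((<>[]q -> []q) | (q | p)):
1. ~((<>[]q -> []q) | (q | p)), u
2. ~(<>[]q -> []q), u
3. ~(q | p), u
4. <>[]q, u
5. ~[]q, u
6. ~q, u
7. ~p, u
8. []q, v
9. q, u
Accessibility: uRu, uRv, vRu, vRv
Branch closes: q and ~q both at u.
Every branch closes (one shown): valid in S5.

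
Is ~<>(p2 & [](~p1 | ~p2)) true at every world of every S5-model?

Tableau for the negation <>(p2 & [](~p1 | ~p2)):
1. <>(p2 & [](~p1 | ~p2)), 0
2. p2 & [](~p1 | ~p2), 1
3. p2, 1
4. [](~p1 | ~p2), 1
5. ~p1 | ~p2, 0
6. ~p1 | ~p2, 1
7. ~p2, 0
8. ~p1, 1
Accessibility: 0R0, 0R1, 1R0, 1R1
The negation has an open branch (countermodel exists).

Invalid (countermodel exists)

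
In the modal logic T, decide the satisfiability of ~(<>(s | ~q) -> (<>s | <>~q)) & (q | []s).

No, unsatisfiable

1. ~(<>(s | ~q) -> (<>s | <>~q)) & (q | []s), w0
2. ~(<>(s | ~q) -> (<>s | <>~q)), w0   [&-rule on 1]
3. q | []s, w0   [&-rule on 1]
4. <>(s | ~q), w0   [~->-rule on 2]
5. ~(<>s | <>~q), w0   [~->-rule on 2]
6. ~<>s, w0   [~|-rule on 5]
7. ~<>~q, w0   [~|-rule on 5]
8. ~s, w0   [~<>-rule on 6 via w0Rw0]
9. q, w0   [~<>-rule on 7 via w0Rw0]
10. s | ~q, w1   [<>-rule on 4: fresh world w1, w0Rw1]
11. ~s, w1   [~<>-rule on 6 via w0Rw1]
12. q, w1   [~<>-rule on 7 via w0Rw1]
13. ~q, w1   [|-rule on 10 (branches; this branch)]
Accessibility: w0Rw0, w0Rw1, w1Rw1
Branch closes: q and ~q both at w1.
Every branch closes; the branch above is one of them.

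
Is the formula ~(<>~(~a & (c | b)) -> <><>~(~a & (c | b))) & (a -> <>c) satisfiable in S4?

Unsatisfiable

1. ~(<>~(~a & (c | b)) -> <><>~(~a & (c | b))) & (a -> <>c), w0
2. ~(<>~(~a & (c | b)) -> <><>~(~a & (c | b))), w0
3. a -> <>c, w0
4. <>~(~a & (c | b)), w0
5. ~<><>~(~a & (c | b)), w0
6. ~<>~(~a & (c | b)), w0
7. ~a & (c | b), w0
8. ~a, w0
9. c | b, w0
10. <>c, w0
11. b, w0
12. ~(~a & (c | b)), w1
13. ~<>~(~a & (c | b)), w1
14. ~a & (c | b), w1
15. ~a, w1
16. c | b, w1
17. ~(c | b), w1
18. ~c, w1
19. ~b, w1
20. b, w1
Accessibility: w0Rw0, w0Rw1, w1Rw1
Branch closes: b and ~b both at w1.
Every branch closes; the branch above is one of them.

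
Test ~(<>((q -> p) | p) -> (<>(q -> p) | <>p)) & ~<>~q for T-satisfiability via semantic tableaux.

Unsatisfiable (every branch closes)

1. ~(<>((q -> p) | p) -> (<>(q -> p) | <>p)) & ~<>~q, 0
2. ~(<>((q -> p) | p) -> (<>(q -> p) | <>p)), 0
3. ~<>~q, 0
4. <>((q -> p) | p), 0
5. ~(<>(q -> p) | <>p), 0
6. ~<>(q -> p), 0
7. ~<>p, 0
8. q, 0
9. ~(q -> p), 0
10. ~p, 0
11. (q -> p) | p, 1
12. q, 1
13. ~(q -> p), 1
14. ~p, 1
15. q -> p, 1
16. p, 1
Accessibility: 0R0, 0R1, 1R1
Branch closes: p and ~p both at 1.
All branches of the tableau close; one closing branch shown above.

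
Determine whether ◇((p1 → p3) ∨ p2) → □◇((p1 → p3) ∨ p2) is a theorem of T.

No, not valid

Tableau for the negation ¬(◇((p1 → p3) ∨ p2) → □◇((p1 → p3) ∨ p2)):
1. ¬(◇((p1 → p3) ∨ p2) → □◇((p1 → p3) ∨ p2)), u
2. ◇((p1 → p3) ∨ p2), u
3. ¬□◇((p1 → p3) ∨ p2), u
4. (p1 → p3) ∨ p2, v
5. p2, v
6. ¬◇((p1 → p3) ∨ p2), w
7. ¬((p1 → p3) ∨ p2), w
8. ¬(p1 → p3), w
9. ¬p2, w
10. p1, w
11. ¬p3, w
Accessibility: uRu, uRv, uRw, vRv, wRw
The negation has an open branch (countermodel exists).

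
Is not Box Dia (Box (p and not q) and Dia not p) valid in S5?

Yes, valid

Tableau for the negation Box Dia (Box (p and not q) and Dia not p):
1. Box Dia (Box (p and not q) and Dia not p), 0
2. Dia (Box (p and not q) and Dia not p), 0   [Box-rule on 1 via 0R0]
3. Box (p and not q) and Dia not p, 1   [Dia-rule on 2: fresh world 1, 0R1]
4. Box (p and not q), 1   [and-rule on 3]
5. Dia not p, 1   [and-rule on 3]
6. Dia (Box (p and not q) and Dia not p), 1   [Box-rule on 1 via 0R1]
7. p and not q, 0   [Box-rule on 4 via 1R0]
8. p, 0   [and-rule on 7]
9. not q, 0   [and-rule on 7]
10. p and not q, 1   [Box-rule on 4 via 1R1]
11. p, 1   [and-rule on 10]
12. not q, 1   [and-rule on 10]
13. not p, 2   [Dia-rule on 5: fresh world 2, 1R2]
14. Dia (Box (p and not q) and Dia not p), 2   [Box-rule on 1 via 0R2]
15. p and not q, 2   [Box-rule on 4 via 1R2]
16. p, 2   [and-rule on 15]
17. not q, 2   [and-rule on 15]
Accessibility: 0R0, 0R1, 0R2, 1R0, 1R1, 1R2, 2R0, 2R1, 2R2
Branch closes: p and not p both at 2.
All branches of the negation close; one closing branch shown above.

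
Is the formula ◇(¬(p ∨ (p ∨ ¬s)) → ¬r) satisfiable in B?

Satisfiable

1. ◇(¬(p ∨ (p ∨ ¬s)) → ¬r), u
2. ¬(p ∨ (p ∨ ¬s)) → ¬r, v
3. ¬r, v
Accessibility: uRu, uRv, vRu, vRv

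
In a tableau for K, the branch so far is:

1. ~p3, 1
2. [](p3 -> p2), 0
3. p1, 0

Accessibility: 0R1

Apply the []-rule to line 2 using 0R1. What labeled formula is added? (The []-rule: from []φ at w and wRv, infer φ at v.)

p3 -> p2, 1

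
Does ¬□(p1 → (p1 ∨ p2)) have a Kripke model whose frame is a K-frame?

1. ¬□(p1 → (p1 ∨ p2)), 0
2. ¬(p1 → (p1 ∨ p2)), 1
3. p1, 1
4. ¬(p1 ∨ p2), 1
5. ¬p1, 1
6. ¬p2, 1
Accessibility: 0R1
Branch closes: p1 and ¬p1 both at 1.
Every branch closes; the branch above is one of them.

No, unsatisfiable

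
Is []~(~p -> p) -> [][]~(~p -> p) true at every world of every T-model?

No, not valid

Tableau for the negation ~([]~(~p -> p) -> [][]~(~p -> p)):
1. ~([]~(~p -> p) -> [][]~(~p -> p)), u
2. []~(~p -> p), u
3. ~[][]~(~p -> p), u
4. ~(~p -> p), u
5. ~p, u
6. ~[]~(~p -> p), v
7. ~(~p -> p), v
8. ~p, v
9. ~p -> p, w
10. p, w
Accessibility: uRu, uRv, vRv, vRw, wRw
The negation has an open branch (countermodel exists).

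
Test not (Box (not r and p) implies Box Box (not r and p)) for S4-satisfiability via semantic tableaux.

1. not (Box (not r and p) implies Box Box (not r and p)), 0
2. Box (not r and p), 0   [neg-implies-rule on 1]
3. not Box Box (not r and p), 0   [neg-implies-rule on 1]
4. not r and p, 0   [Box-rule on 2 via 0R0]
5. not r, 0   [and-rule on 4]
6. p, 0   [and-rule on 4]
7. not Box (not r and p), 1   [neg-Box-rule on 3: fresh world 1, 0R1]
8. not r and p, 1   [Box-rule on 2 via 0R1]
9. not r, 1   [and-rule on 8]
10. p, 1   [and-rule on 8]
11. not (not r and p), 2   [neg-Box-rule on 7: fresh world 2, 1R2]
12. not r and p, 2   [Box-rule on 2 via 0R2]
13. not r, 2   [and-rule on 12]
14. p, 2   [and-rule on 12]
15. not p, 2   [neg-and-rule on 11 (branches; this branch)]
Accessibility: 0R0, 0R1, 0R2, 1R1, 1R2, 2R2
Branch closes: p and not p both at 2.
All branches of the tableau close; one closing branch shown above.

No, unsatisfiable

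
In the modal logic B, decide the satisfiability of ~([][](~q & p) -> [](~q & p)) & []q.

1. ~([][](~q & p) -> [](~q & p)) & []q, u
2. ~([][](~q & p) -> [](~q & p)), u
3. []q, u
4. [][](~q & p), u
5. ~[](~q & p), u
6. q, u
7. [](~q & p), u
8. ~q & p, u
9. ~q, u
10. p, u
Accessibility: uRu
Branch closes: q and ~q both at u.
All branches of the tableau close; one closing branch shown above.

Unsatisfiable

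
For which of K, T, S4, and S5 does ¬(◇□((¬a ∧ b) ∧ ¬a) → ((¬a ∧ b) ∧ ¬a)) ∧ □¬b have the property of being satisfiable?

K

K-tableau for the formula:
1. ¬(◇□((¬a ∧ b) ∧ ¬a) → ((¬a ∧ b) ∧ ¬a)) ∧ □¬b, w0
2. ¬(◇□((¬a ∧ b) ∧ ¬a) → ((¬a ∧ b) ∧ ¬a)), w0
3. □¬b, w0
4. ◇□((¬a ∧ b) ∧ ¬a), w0
5. ¬((¬a ∧ b) ∧ ¬a), w0
6. a, w0
7. □((¬a ∧ b) ∧ ¬a), w1
8. ¬b, w1
Accessibility: w0Rw1
Complete open branch: satisfiable in K.
T-tableau for the formula:
1. ¬(◇□((¬a ∧ b) ∧ ¬a) → ((¬a ∧ b) ∧ ¬a)) ∧ □¬b, w0
2. ¬(◇□((¬a ∧ b) ∧ ¬a) → ((¬a ∧ b) ∧ ¬a)), w0
3. □¬b, w0
4. ◇□((¬a ∧ b) ∧ ¬a), w0
5. ¬((¬a ∧ b) ∧ ¬a), w0
6. ¬b, w0
7. ¬(¬a ∧ b), w0
8. □((¬a ∧ b) ∧ ¬a), w1
9. ¬b, w1
10. (¬a ∧ b) ∧ ¬a, w1
11. ¬a ∧ b, w1
12. ¬a, w1
13. b, w1
Accessibility: w0Rw0, w0Rw1, w1Rw1
Branch closes: b and ¬b both at w1.
Every branch closes (one shown): unsatisfiable in T, hence also in S4, S5 (every S4/S5-frame is a T-frame).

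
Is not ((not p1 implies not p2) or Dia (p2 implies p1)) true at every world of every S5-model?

Not valid

Tableau for the negation (not p1 implies not p2) or Dia (p2 implies p1):
1. (not p1 implies not p2) or Dia (p2 implies p1), u
2. Dia (p2 implies p1), u
3. p2 implies p1, v
4. p1, v
Accessibility: uRu, uRv, vRu, vRv
The negation has an open branch (countermodel exists).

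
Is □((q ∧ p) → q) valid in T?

Tableau for the negation ¬□((q ∧ p) → q):
1. ¬□((q ∧ p) → q), 0
2. ¬((q ∧ p) → q), 1
3. q ∧ p, 1
4. ¬q, 1
5. q, 1
6. p, 1
Accessibility: 0R0, 0R1, 1R1
Branch closes: q and ¬q both at 1.
Every branch of the negation's tableau closes; the branch above is one of them.

Valid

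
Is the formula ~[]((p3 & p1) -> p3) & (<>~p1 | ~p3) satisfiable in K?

No, unsatisfiable

1. ~[]((p3 & p1) -> p3) & (<>~p1 | ~p3), u
2. ~[]((p3 & p1) -> p3), u
3. <>~p1 | ~p3, u
4. ~p3, u
5. ~((p3 & p1) -> p3), v
6. p3 & p1, v
7. ~p3, v
8. p3, v
9. p1, v
Accessibility: uRv
Branch closes: p3 and ~p3 both at v.
Every branch closes; the branch above is one of them.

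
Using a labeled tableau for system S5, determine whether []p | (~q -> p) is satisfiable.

1. []p | (~q -> p), w0
2. ~q -> p, w0
3. p, w0
Accessibility: w0Rw0

Satisfiable (open branch found)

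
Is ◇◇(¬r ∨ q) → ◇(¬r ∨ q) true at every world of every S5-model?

Yes, valid

Tableau for the negation ¬(◇◇(¬r ∨ q) → ◇(¬r ∨ q)):
1. ¬(◇◇(¬r ∨ q) → ◇(¬r ∨ q)), w0
2. ◇◇(¬r ∨ q), w0
3. ¬◇(¬r ∨ q), w0
4. ¬(¬r ∨ q), w0
5. r, w0
6. ¬q, w0
7. ◇(¬r ∨ q), w1
8. ¬(¬r ∨ q), w1
9. r, w1
10. ¬q, w1
11. ¬r ∨ q, w2
12. ¬(¬r ∨ q), w2
13. r, w2
14. ¬q, w2
15. q, w2
Accessibility: w0Rw0, w0Rw1, w0Rw2, w1Rw0, w1Rw1, w1Rw2, w2Rw0, w2Rw1, w2Rw2
Branch closes: q and ¬q both at w2.
All branches of the negation close; one closing branch shown above.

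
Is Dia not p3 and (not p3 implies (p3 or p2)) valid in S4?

Tableau for the negation not (Dia not p3 and (not p3 implies (p3 or p2))):
1. not (Dia not p3 and (not p3 implies (p3 or p2))), w0
2. not (not p3 implies (p3 or p2)), w0   [neg-and-rule on 1 (branches; this branch)]
3. not p3, w0   [neg-implies-rule on 2]
4. not (p3 or p2), w0   [neg-implies-rule on 2]
5. not p2, w0   [neg-or-rule on 4]
Accessibility: w0Rw0
The negation has an open branch (countermodel exists).

Invalid (countermodel exists)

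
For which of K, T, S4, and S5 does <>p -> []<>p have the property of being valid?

S5

S4-tableau for the negation ~(<>p -> []<>p):
1. ~(<>p -> []<>p), u
2. <>p, u   [~->-rule on 1]
3. ~[]<>p, u   [~->-rule on 1]
4. p, v   [<>-rule on 2: fresh world v, uRv]
5. ~<>p, w   [~[]-rule on 3: fresh world w, uRw]
6. ~p, w   [~<>-rule on 5 via wRw]
Accessibility: uRu, uRv, uRw, vRv, wRw
Complete open branch: countermodel on an S4-frame, so not valid in S4, nor in K, T (the same frame is also a K-frame and a T-frame).
S5-tableau for the negation ~(<>p -> []<>p):
1. ~(<>p -> []<>p), u
2. <>p, u   [~->-rule on 1]
3. ~[]<>p, u   [~->-rule on 1]
4. p, v   [<>-rule on 2: fresh world v, uRv]
5. ~<>p, w   [~[]-rule on 3: fresh world w, uRw]
6. ~p, u   [~<>-rule on 5 via wRu]
7. ~p, v   [~<>-rule on 5 via wRv]
Accessibility: uRu, uRv, uRw, vRu, vRv, vRw, wRu, wRv, wRw
Branch closes: p and ~p both at v.
Every branch closes (one shown): valid in S5.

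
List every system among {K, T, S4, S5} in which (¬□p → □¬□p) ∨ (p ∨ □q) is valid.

S5

S5-tableau for the negation ¬((¬□p → □¬□p) ∨ (p ∨ □q)):
1. ¬((¬□p → □¬□p) ∨ (p ∨ □q)), w0
2. ¬(¬□p → □¬□p), w0
3. ¬(p ∨ □q), w0
4. ¬□p, w0
5. ¬□¬□p, w0
6. ¬p, w0
7. ¬□q, w0
8. ¬p, w1
9. □p, w2
10. p, w0
Accessibility: w0Rw0, w0Rw1, w0Rw2, w1Rw0, w1Rw1, w1Rw2, w2Rw0, w2Rw1, w2Rw2
Branch closes: p and ¬p both at w0.
Every branch closes (one shown): valid in S5.
S4-tableau for the negation ¬((¬□p → □¬□p) ∨ (p ∨ □q)):
1. ¬((¬□p → □¬□p) ∨ (p ∨ □q)), w0
2. ¬(¬□p → □¬□p), w0
3. ¬(p ∨ □q), w0
4. ¬□p, w0
5. ¬□¬□p, w0
6. ¬p, w0
7. ¬□q, w0
8. ¬p, w1
9. □p, w2
10. p, w2
11. ¬q, w3
Accessibility: w0Rw0, w0Rw1, w0Rw2, w0Rw3, w1Rw1, w2Rw2, w3Rw3
Complete open branch: countermodel on an S4-frame, so not valid in S4, nor in K, T (the same frame is also a K-frame and a T-frame).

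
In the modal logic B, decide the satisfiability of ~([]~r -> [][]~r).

Yes, satisfiable

1. ~([]~r -> [][]~r), w0
2. []~r, w0
3. ~[][]~r, w0
4. ~r, w0
5. ~[]~r, w1
6. ~r, w1
7. r, w2
Accessibility: w0Rw0, w0Rw1, w1Rw0, w1Rw1, w1Rw2, w2Rw1, w2Rw2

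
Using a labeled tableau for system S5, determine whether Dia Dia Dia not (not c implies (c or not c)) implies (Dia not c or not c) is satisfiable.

1. Dia Dia Dia not (not c implies (c or not c)) implies (Dia not c or not c), u
2. Dia not c or not c, u
3. not c, u
Accessibility: uRu

Satisfiable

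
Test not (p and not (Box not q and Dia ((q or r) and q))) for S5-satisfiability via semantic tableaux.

Satisfiable

1. not (p and not (Box not q and Dia ((q or r) and q))), w0
2. not p, w0
Accessibility: w0Rw0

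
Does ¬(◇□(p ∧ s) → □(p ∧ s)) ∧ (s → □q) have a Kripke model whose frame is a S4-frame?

1. ¬(◇□(p ∧ s) → □(p ∧ s)) ∧ (s → □q), u
2. ¬(◇□(p ∧ s) → □(p ∧ s)), u
3. s → □q, u
4. ◇□(p ∧ s), u
5. ¬□(p ∧ s), u
6. □q, u
7. q, u
8. □(p ∧ s), v
9. q, v
10. p ∧ s, v
11. p, v
12. s, v
13. ¬(p ∧ s), w
14. q, w
15. ¬s, w
Accessibility: uRu, uRv, uRw, vRv, wRw

Yes, satisfiable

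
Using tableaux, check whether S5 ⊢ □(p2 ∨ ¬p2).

Valid

Tableau for the negation ¬□(p2 ∨ ¬p2):
1. ¬□(p2 ∨ ¬p2), w0
2. ¬(p2 ∨ ¬p2), w1
3. ¬p2, w1
4. p2, w1
Accessibility: w0Rw0, w0Rw1, w1Rw0, w1Rw1
Branch closes: p2 and ¬p2 both at w1.
All branches of the negation close; one closing branch shown above.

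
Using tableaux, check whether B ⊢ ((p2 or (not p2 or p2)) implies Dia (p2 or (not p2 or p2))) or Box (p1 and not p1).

Valid in B

Tableau for the negation not (((p2 or (not p2 or p2)) implies Dia (p2 or (not p2 or p2))) or Box (p1 and not p1)):
1. not (((p2 or (not p2 or p2)) implies Dia (p2 or (not p2 or p2))) or Box (p1 and not p1)), 0
2. not ((p2 or (not p2 or p2)) implies Dia (p2 or (not p2 or p2))), 0
3. not Box (p1 and not p1), 0
4. p2 or (not p2 or p2), 0
5. not Dia (p2 or (not p2 or p2)), 0
6. not (p2 or (not p2 or p2)), 0
7. not p2, 0
8. not (not p2 or p2), 0
9. p2, 0
Accessibility: 0R0
Branch closes: p2 and not p2 both at 0.
All branches of the negation close; one closing branch shown above.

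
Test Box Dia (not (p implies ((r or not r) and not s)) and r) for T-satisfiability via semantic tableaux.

1. Box Dia (not (p implies ((r or not r) and not s)) and r), 0
2. Dia (not (p implies ((r or not r) and not s)) and r), 0   [Box-rule on 1 via 0R0]
3. not (p implies ((r or not r) and not s)) and r, 1   [Dia-rule on 2: fresh world 1, 0R1]
4. not (p implies ((r or not r) and not s)), 1   [and-rule on 3]
5. r, 1   [and-rule on 3]
6. p, 1   [neg-implies-rule on 4]
7. not ((r or not r) and not s), 1   [neg-implies-rule on 4]
8. Dia (not (p implies ((r or not r) and not s)) and r), 1   [Box-rule on 1 via 0R1]
9. s, 1   [neg-and-rule on 7 (branches; this branch)]
10. not (p implies ((r or not r) and not s)) and r, 2   [Dia-rule on 8: fresh world 2, 1R2]
11. not (p implies ((r or not r) and not s)), 2   [and-rule on 10]
12. r, 2   [and-rule on 10]
13. p, 2   [neg-implies-rule on 11]
14. not ((r or not r) and not s), 2   [neg-implies-rule on 11]
15. s, 2   [neg-and-rule on 14 (branches; this branch)]
Accessibility: 0R0, 0R1, 1R1, 1R2, 2R2

Satisfiable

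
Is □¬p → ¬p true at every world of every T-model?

Yes, valid

Tableau for the negation ¬(□¬p → ¬p):
1. ¬(□¬p → ¬p), w0
2. □¬p, w0   [¬→-rule on 1]
3. p, w0   [¬→-rule on 1]
4. ¬p, w0   [□-rule on 2 via w0Rw0]
Accessibility: w0Rw0
Branch closes: p and ¬p both at w0.
All branches of the negation close; one closing branch shown above.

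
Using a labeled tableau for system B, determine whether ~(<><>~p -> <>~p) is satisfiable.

Yes, satisfiable

1. ~(<><>~p -> <>~p), u
2. <><>~p, u   [~->-rule on 1]
3. ~<>~p, u   [~->-rule on 1]
4. p, u   [~<>-rule on 3 via uRu]
5. <>~p, v   [<>-rule on 2: fresh world v, uRv]
6. p, v   [~<>-rule on 3 via uRv]
7. ~p, w   [<>-rule on 5: fresh world w, vRw]
Accessibility: uRu, uRv, vRu, vRv, vRw, wRv, wRw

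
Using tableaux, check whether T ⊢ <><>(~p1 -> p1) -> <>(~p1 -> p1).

Tableau for the negation ~(<><>(~p1 -> p1) -> <>(~p1 -> p1)):
1. ~(<><>(~p1 -> p1) -> <>(~p1 -> p1)), w0
2. <><>(~p1 -> p1), w0
3. ~<>(~p1 -> p1), w0
4. ~(~p1 -> p1), w0
5. ~p1, w0
6. <>(~p1 -> p1), w1
7. ~(~p1 -> p1), w1
8. ~p1, w1
9. ~p1 -> p1, w2
10. p1, w2
Accessibility: w0Rw0, w0Rw1, w1Rw1, w1Rw2, w2Rw2
The negation has an open branch (countermodel exists).

Invalid (countermodel exists)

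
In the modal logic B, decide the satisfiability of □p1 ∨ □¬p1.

Satisfiable (open branch found)

1. □p1 ∨ □¬p1, 0
2. □¬p1, 0   [∨-rule on 1 (branches; this branch)]
3. ¬p1, 0   [□-rule on 2 via 0R0]
Accessibility: 0R0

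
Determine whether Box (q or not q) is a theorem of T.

Tableau for the negation not Box (q or not q):
1. not Box (q or not q), 0
2. not (q or not q), 1
3. not q, 1
4. q, 1
Accessibility: 0R0, 0R1, 1R1
Branch closes: q and not q both at 1.
Every branch of the negation's tableau closes; the branch above is one of them.

Valid in T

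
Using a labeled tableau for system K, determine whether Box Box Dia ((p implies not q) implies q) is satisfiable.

1. Box Box Dia ((p implies not q) implies q), u

Satisfiable (open branch found)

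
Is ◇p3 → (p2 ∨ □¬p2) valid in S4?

Tableau for the negation ¬(◇p3 → (p2 ∨ □¬p2)):
1. ¬(◇p3 → (p2 ∨ □¬p2)), 0
2. ◇p3, 0
3. ¬(p2 ∨ □¬p2), 0
4. ¬p2, 0
5. ¬□¬p2, 0
6. p3, 1
7. p2, 2
Accessibility: 0R0, 0R1, 0R2, 1R1, 2R2
The negation has an open branch (countermodel exists).

No, not valid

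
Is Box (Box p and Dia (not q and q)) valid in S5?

Not valid

Tableau for the negation not Box (Box p and Dia (not q and q)):
1. not Box (Box p and Dia (not q and q)), w0
2. not (Box p and Dia (not q and q)), w1
3. not Dia (not q and q), w1
4. not (not q and q), w0
5. not (not q and q), w1
6. not q, w0
7. not q, w1
Accessibility: w0Rw0, w0Rw1, w1Rw0, w1Rw1
The negation has an open branch (countermodel exists).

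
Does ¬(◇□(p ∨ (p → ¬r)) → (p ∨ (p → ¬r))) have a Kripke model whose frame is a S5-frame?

1. ¬(◇□(p ∨ (p → ¬r)) → (p ∨ (p → ¬r))), u
2. ◇□(p ∨ (p → ¬r)), u
3. ¬(p ∨ (p → ¬r)), u
4. ¬p, u
5. ¬(p → ¬r), u
6. p, u
7. r, u
Accessibility: uRu
Branch closes: p and ¬p both at u.
Every branch closes; the branch above is one of them.

Unsatisfiable (every branch closes)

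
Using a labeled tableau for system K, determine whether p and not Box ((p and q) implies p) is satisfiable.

1. p and not Box ((p and q) implies p), w0
2. p, w0
3. not Box ((p and q) implies p), w0
4. not ((p and q) implies p), w1
5. p and q, w1
6. not p, w1
7. p, w1
8. q, w1
Accessibility: w0Rw1
Branch closes: p and not p both at w1.
All branches of the tableau close; one closing branch shown above.

Unsatisfiable (every branch closes)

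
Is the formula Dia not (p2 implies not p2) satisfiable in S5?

Satisfiable (open branch found)

1. Dia not (p2 implies not p2), w0
2. not (p2 implies not p2), w1   [Dia-rule on 1: fresh world w1, w0Rw1]
3. p2, w1   [neg-implies-rule on 2]
Accessibility: w0Rw0, w0Rw1, w1Rw0, w1Rw1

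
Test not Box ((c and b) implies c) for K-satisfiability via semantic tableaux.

1. not Box ((c and b) implies c), 0
2. not ((c and b) implies c), 1
3. c and b, 1
4. not c, 1
5. c, 1
6. b, 1
Accessibility: 0R1
Branch closes: c and not c both at 1.
Every branch closes; the branch above is one of them.

Unsatisfiable (every branch closes)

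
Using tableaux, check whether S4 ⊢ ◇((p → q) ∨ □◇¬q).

Tableau for the negation ¬◇((p → q) ∨ □◇¬q):
1. ¬◇((p → q) ∨ □◇¬q), 0
2. ¬((p → q) ∨ □◇¬q), 0   [¬◇-rule on 1 via 0R0]
3. ¬(p → q), 0   [¬∨-rule on 2]
4. ¬□◇¬q, 0   [¬∨-rule on 2]
5. p, 0   [¬→-rule on 3]
6. ¬q, 0   [¬→-rule on 3]
7. ¬◇¬q, 1   [¬□-rule on 4: fresh world 1, 0R1]
8. ¬((p → q) ∨ □◇¬q), 1   [¬◇-rule on 1 via 0R1]
9. ¬(p → q), 1   [¬∨-rule on 8]
10. ¬□◇¬q, 1   [¬∨-rule on 8]
11. p, 1   [¬→-rule on 9]
12. ¬q, 1   [¬→-rule on 9]
13. q, 1   [¬◇-rule on 7 via 1R1]
Accessibility: 0R0, 0R1, 1R1
Branch closes: q and ¬q both at 1.
All branches of the negation close; one closing branch shown above.

Valid in S4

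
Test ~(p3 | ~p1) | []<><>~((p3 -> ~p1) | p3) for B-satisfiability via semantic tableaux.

Yes, satisfiable

1. ~(p3 | ~p1) | []<><>~((p3 -> ~p1) | p3), w0
2. ~(p3 | ~p1), w0   [|-rule on 1 (branches; this branch)]
3. ~p3, w0   [~|-rule on 2]
4. p1, w0   [~|-rule on 2]
Accessibility: w0Rw0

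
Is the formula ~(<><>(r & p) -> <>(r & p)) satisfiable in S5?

1. ~(<><>(r & p) -> <>(r & p)), u
2. <><>(r & p), u   [~->-rule on 1]
3. ~<>(r & p), u   [~->-rule on 1]
4. ~(r & p), u   [~<>-rule on 3 via uRu]
5. ~p, u   [~&-rule on 4 (branches; this branch)]
6. <>(r & p), v   [<>-rule on 2: fresh world v, uRv]
7. ~(r & p), v   [~<>-rule on 3 via uRv]
8. ~p, v   [~&-rule on 7 (branches; this branch)]
9. r & p, w   [<>-rule on 6: fresh world w, vRw]
10. r, w   [&-rule on 9]
11. p, w   [&-rule on 9]
12. ~(r & p), w   [~<>-rule on 3 via uRw]
13. ~p, w   [~&-rule on 12 (branches; this branch)]
Accessibility: uRu, uRv, uRw, vRu, vRv, vRw, wRu, wRv, wRw
Branch closes: p and ~p both at w.
Every branch closes; the branch above is one of them.

Unsatisfiable (every branch closes)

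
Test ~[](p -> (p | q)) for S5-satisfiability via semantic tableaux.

1. ~[](p -> (p | q)), w0
2. ~(p -> (p | q)), w1
3. p, w1
4. ~(p | q), w1
5. ~p, w1
6. ~q, w1
Accessibility: w0Rw0, w0Rw1, w1Rw0, w1Rw1
Branch closes: p and ~p both at w1.
Every branch closes; the branch above is one of them.

Unsatisfiable (every branch closes)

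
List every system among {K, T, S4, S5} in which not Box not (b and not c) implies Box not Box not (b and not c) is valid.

S5

S4-tableau for the negation not (not Box not (b and not c) implies Box not Box not (b and not c)):
1. not (not Box not (b and not c) implies Box not Box not (b and not c)), 0
2. not Box not (b and not c), 0   [neg-implies-rule on 1]
3. not Box not Box not (b and not c), 0   [neg-implies-rule on 1]
4. b and not c, 1   [neg-Box-rule on 2: fresh world 1, 0R1]
5. b, 1   [and-rule on 4]
6. not c, 1   [and-rule on 4]
7. Box not (b and not c), 2   [neg-Box-rule on 3: fresh world 2, 0R2]
8. not (b and not c), 2   [Box-rule on 7 via 2R2]
9. c, 2   [neg-and-rule on 8 (branches; this branch)]
Accessibility: 0R0, 0R1, 0R2, 1R1, 2R2
Complete open branch: countermodel on an S4-frame, so not valid in S4, nor in K, T (the same frame is also a K-frame and a T-frame).
S5-tableau for the negation not (not Box not (b and not c) implies Box not Box not (b and not c)):
1. not (not Box not (b and not c) implies Box not Box not (b and not c)), 0
2. not Box not (b and not c), 0   [neg-implies-rule on 1]
3. not Box not Box not (b and not c), 0   [neg-implies-rule on 1]
4. b and not c, 1   [neg-Box-rule on 2: fresh world 1, 0R1]
5. b, 1   [and-rule on 4]
6. not c, 1   [and-rule on 4]
7. Box not (b and not c), 2   [neg-Box-rule on 3: fresh world 2, 0R2]
8. not (b and not c), 0   [Box-rule on 7 via 2R0]
9. not (b and not c), 1   [Box-rule on 7 via 2R1]
10. not (b and not c), 2   [Box-rule on 7 via 2R2]
11. c, 0   [neg-and-rule on 8 (branches; this branch)]
12. c, 1   [neg-and-rule on 9 (branches; this branch)]
Accessibility: 0R0, 0R1, 0R2, 1R0, 1R1, 1R2, 2R0, 2R1, 2R2
Branch closes: c and not c both at 1.
Every branch closes (one shown): valid in S5.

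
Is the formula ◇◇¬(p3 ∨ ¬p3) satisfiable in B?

Unsatisfiable

1. ◇◇¬(p3 ∨ ¬p3), w0
2. ◇¬(p3 ∨ ¬p3), w1   [◇-rule on 1: fresh world w1, w0Rw1]
3. ¬(p3 ∨ ¬p3), w2   [◇-rule on 2: fresh world w2, w1Rw2]
4. ¬p3, w2   [¬∨-rule on 3]
5. p3, w2   [¬∨-rule on 3]
Accessibility: w0Rw0, w0Rw1, w1Rw0, w1Rw1, w1Rw2, w2Rw1, w2Rw2
Branch closes: p3 and ¬p3 both at w2.
(One branch shown.) All branches close.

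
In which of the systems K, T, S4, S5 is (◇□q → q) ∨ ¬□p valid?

S5-tableau for the negation ¬((◇□q → q) ∨ ¬□p):
1. ¬((◇□q → q) ∨ ¬□p), 0
2. ¬(◇□q → q), 0
3. □p, 0
4. ◇□q, 0
5. ¬q, 0
6. p, 0
7. □q, 1
8. p, 1
9. q, 0
Accessibility: 0R0, 0R1, 1R0, 1R1
Branch closes: q and ¬q both at 0.
Every branch closes (one shown): valid in S5.
S4-tableau for the negation ¬((◇□q → q) ∨ ¬□p):
1. ¬((◇□q → q) ∨ ¬□p), 0
2. ¬(◇□q → q), 0
3. □p, 0
4. ◇□q, 0
5. ¬q, 0
6. p, 0
7. □q, 1
8. p, 1
9. q, 1
Accessibility: 0R0, 0R1, 1R1
Complete open branch: countermodel on an S4-frame, so not valid in S4, nor in K, T (the same frame is also a K-frame and a T-frame).

S5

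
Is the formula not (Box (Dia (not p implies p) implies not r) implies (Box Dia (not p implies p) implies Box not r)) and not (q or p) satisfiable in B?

Unsatisfiable (every branch closes)

1. not (Box (Dia (not p implies p) implies not r) implies (Box Dia (not p implies p) implies Box not r)) and not (q or p), u
2. not (Box (Dia (not p implies p) implies not r) implies (Box Dia (not p implies p) implies Box not r)), u   [and-rule on 1]
3. not (q or p), u   [and-rule on 1]
4. Box (Dia (not p implies p) implies not r), u   [neg-implies-rule on 2]
5. not (Box Dia (not p implies p) implies Box not r), u   [neg-implies-rule on 2]
6. not q, u   [neg-or-rule on 3]
7. not p, u   [neg-or-rule on 3]
8. Box Dia (not p implies p), u   [neg-implies-rule on 5]
9. not Box not r, u   [neg-implies-rule on 5]
10. Dia (not p implies p) implies not r, u   [Box-rule on 4 via uRu]
11. Dia (not p implies p), u   [Box-rule on 8 via uRu]
12. not r, u   [implies-rule on 10 (branches; this branch)]
13. r, v   [neg-Box-rule on 9: fresh world v, uRv]
14. Dia (not p implies p) implies not r, v   [Box-rule on 4 via uRv]
15. Dia (not p implies p), v   [Box-rule on 8 via uRv]
16. not Dia (not p implies p), v   [implies-rule on 14 (branches; this branch)]
17. not (not p implies p), u   [neg-Dia-rule on 16 via vRu]
18. not (not p implies p), v   [neg-Dia-rule on 16 via vRv]
19. not p, v   [neg-implies-rule on 18]
20. not p implies p, w   [Dia-rule on 11: fresh world w, uRw]
21. Dia (not p implies p) implies not r, w   [Box-rule on 4 via uRw]
22. Dia (not p implies p), w   [Box-rule on 8 via uRw]
23. p, w   [implies-rule on 20 (branches; this branch)]
24. not r, w   [implies-rule on 21 (branches; this branch)]
25. not p implies p, x   [Dia-rule on 15: fresh world x, vRx]
26. not (not p implies p), x   [neg-Dia-rule on 16 via vRx]
27. not p, x   [neg-implies-rule on 26]
28. p, x   [implies-rule on 25 (branches; this branch)]
Accessibility: uRu, uRv, uRw, vRu, vRv, vRx, wRu, wRw, xRv, xRx
Branch closes: p and not p both at x.
(One branch shown.) All branches close.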